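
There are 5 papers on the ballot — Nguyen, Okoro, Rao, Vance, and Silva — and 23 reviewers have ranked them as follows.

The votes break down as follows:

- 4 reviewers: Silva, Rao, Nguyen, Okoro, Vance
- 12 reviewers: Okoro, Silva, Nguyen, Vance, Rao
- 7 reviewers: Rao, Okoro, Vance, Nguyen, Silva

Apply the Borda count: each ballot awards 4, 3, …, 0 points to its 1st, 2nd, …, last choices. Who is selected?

Okoro

Borda scores:
  Nguyen: 4·2 + 12·2 + 7·1 = 39
  Okoro: 4·1 + 12·4 + 7·3 = 73
  Rao: 4·3 + 12·0 + 7·4 = 40
  Vance: 4·0 + 12·1 + 7·2 = 26
  Silva: 4·4 + 12·3 + 7·0 = 52
Okoro has the highest total.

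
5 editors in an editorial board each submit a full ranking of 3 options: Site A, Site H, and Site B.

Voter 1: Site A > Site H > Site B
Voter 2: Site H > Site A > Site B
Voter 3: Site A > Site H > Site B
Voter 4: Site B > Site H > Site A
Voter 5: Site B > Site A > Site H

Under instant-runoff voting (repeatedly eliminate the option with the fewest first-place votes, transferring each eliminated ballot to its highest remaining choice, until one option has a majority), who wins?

Round 1: Site A 2, Site B 2, Site H 1. Site H has the fewest and is eliminated.
Round 2: Site A 3, Site B 2. Site A has a majority.

Site A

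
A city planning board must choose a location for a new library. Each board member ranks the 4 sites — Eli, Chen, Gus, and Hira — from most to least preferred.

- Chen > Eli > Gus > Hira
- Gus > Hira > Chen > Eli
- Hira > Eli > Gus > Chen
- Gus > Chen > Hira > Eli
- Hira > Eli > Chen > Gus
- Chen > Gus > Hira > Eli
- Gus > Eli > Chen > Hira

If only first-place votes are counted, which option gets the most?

Gus

First-place vote totals:
  Eli: 0
  Chen: 2
  Gus: 3
  Hira: 2
Gus has the most first-place votes.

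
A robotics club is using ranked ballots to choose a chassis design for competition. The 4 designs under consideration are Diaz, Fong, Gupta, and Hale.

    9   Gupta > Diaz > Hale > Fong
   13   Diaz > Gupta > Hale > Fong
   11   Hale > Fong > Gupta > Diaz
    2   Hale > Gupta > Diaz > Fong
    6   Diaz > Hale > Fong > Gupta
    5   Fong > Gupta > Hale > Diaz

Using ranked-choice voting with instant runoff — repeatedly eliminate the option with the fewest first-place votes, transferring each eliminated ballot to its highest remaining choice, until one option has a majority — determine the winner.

Round 1: Diaz 19, Hale 13, Gupta 9, Fong 5. Fong has the fewest and is eliminated.
Round 2: Diaz 19, Gupta 14, Hale 13. Hale has the fewest and is eliminated.
Round 3: Gupta 27, Diaz 19. Gupta has a majority.

Gupta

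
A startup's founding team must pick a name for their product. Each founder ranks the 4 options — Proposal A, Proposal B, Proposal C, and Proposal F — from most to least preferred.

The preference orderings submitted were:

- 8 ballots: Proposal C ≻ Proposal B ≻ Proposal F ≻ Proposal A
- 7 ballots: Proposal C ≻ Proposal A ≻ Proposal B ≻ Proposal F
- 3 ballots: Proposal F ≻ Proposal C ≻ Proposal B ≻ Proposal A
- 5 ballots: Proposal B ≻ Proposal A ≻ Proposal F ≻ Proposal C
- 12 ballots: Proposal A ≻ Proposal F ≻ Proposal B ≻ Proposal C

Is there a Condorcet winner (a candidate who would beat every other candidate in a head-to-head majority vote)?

No

Head-to-head results (35 voters total):
Proposal A vs Proposal B: Proposal A wins 19–16.
Proposal A vs Proposal C: Proposal C wins 18–17.
Proposal A vs Proposal F: Proposal A wins 24–11.
Proposal B vs Proposal C: Proposal C wins 18–17.
Proposal B vs Proposal F: Proposal B wins 20–15.
Proposal C vs Proposal F: Proposal F wins 20–15.
No candidate beats all others: Proposal A beats Proposal F beats Proposal C beats Proposal A, a majority cycle.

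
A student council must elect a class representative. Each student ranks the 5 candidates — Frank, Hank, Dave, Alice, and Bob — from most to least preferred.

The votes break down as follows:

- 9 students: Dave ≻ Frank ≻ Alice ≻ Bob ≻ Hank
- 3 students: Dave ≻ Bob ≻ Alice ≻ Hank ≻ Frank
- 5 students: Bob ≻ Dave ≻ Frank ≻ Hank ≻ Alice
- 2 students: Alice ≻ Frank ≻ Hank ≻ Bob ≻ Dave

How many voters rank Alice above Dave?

Ballots ranking Alice above Dave: 2.
Ballots ranking Dave above Alice: 9+3+5 = 17.
So 2 of 19 voters prefer Alice to Dave.

2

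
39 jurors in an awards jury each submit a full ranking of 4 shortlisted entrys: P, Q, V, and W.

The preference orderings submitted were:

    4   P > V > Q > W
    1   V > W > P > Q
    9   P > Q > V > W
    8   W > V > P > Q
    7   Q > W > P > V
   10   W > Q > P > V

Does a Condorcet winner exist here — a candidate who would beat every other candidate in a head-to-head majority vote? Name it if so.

Head-to-head results (39 voters total):
P vs Q: P wins 22–17.
P vs V: P wins 30–9.
P vs W: W wins 26–13.
Q vs V: Q wins 26–13.
Q vs W: Q wins 20–19.
V vs W: W wins 25–14.
No candidate beats all others: P beats Q beats W beats P, a majority cycle.

None — there is no Condorcet winner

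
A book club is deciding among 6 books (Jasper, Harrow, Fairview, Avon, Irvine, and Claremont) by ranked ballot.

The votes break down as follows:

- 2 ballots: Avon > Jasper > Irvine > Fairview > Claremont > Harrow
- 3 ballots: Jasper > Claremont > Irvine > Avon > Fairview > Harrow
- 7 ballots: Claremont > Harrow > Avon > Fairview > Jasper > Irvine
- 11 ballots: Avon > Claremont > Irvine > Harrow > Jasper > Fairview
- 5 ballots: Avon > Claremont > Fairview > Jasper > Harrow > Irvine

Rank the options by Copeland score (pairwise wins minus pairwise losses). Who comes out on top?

Avon

Pairwise results:
  Jasper vs Harrow: Harrow wins 18–10.
  Jasper vs Fairview: Jasper wins 16–12.
  Jasper vs Avon: Avon wins 25–3.
  Jasper vs Irvine: Jasper wins 17–11.
  Jasper vs Claremont: Claremont wins 23–5.
  Harrow vs Fairview: Harrow wins 18–10.
  Harrow vs Avon: Avon wins 21–7.
  Harrow vs Irvine: Irvine wins 16–12.
  Harrow vs Claremont: Claremont wins 28–0.
  Fairview vs Avon: Avon wins 28–0.
  Fairview vs Irvine: Irvine wins 16–12.
  Fairview vs Claremont: Claremont wins 26–2.
  Avon vs Irvine: Avon wins 25–3.
  Avon vs Claremont: Avon wins 18–10.
  Irvine vs Claremont: Claremont wins 26–2.
Copeland scores (wins − losses):
  Jasper: 2 − 3 = -1
  Harrow: 2 − 3 = -1
  Fairview: 0 − 5 = -5
  Avon: 5 − 0 = 5
  Irvine: 2 − 3 = -1
  Claremont: 4 − 1 = 3
Avon has the best Copeland score.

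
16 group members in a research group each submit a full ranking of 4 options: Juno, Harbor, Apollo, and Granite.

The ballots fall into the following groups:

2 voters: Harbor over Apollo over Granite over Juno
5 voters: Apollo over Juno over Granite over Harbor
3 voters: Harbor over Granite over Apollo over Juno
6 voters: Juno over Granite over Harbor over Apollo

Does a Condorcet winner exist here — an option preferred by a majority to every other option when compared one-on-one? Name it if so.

Head-to-head results (16 voters total):
Juno vs Harbor: Juno wins 11–5.
Juno vs Apollo: Apollo wins 10–6.
Juno vs Granite: Juno wins 11–5.
Harbor vs Apollo: Harbor wins 11–5.
Harbor vs Granite: Granite wins 11–5.
Apollo vs Granite: Granite wins 9–7.
No candidate beats all others: Juno beats Harbor beats Apollo beats Juno, a majority cycle.

None — there is no Condorcet winner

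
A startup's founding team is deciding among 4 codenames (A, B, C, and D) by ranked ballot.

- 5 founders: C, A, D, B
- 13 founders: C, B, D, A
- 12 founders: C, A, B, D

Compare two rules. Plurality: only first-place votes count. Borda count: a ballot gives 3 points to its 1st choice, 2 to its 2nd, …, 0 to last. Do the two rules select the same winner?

Yes

Plurality first-place counts: A 0, B 0, C 30, D 0 → C.
Borda totals: A 34, B 38, C 90, D 18 → C.
The two rules agree on C.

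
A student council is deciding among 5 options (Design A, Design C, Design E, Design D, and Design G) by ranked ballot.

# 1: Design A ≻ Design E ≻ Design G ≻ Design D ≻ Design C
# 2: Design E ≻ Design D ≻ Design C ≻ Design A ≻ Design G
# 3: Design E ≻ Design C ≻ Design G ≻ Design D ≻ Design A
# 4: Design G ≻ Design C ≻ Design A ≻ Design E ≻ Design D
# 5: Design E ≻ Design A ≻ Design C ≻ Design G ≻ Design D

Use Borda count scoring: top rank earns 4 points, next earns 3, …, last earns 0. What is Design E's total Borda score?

16

Borda scores:
  Design A: 4 + 1 + 0 + 2 + 3 = 10
  Design C: 0 + 2 + 3 + 3 + 2 = 10
  Design E: 3 + 4 + 4 + 1 + 4 = 16
  Design D: 1 + 3 + 1 + 0 + 0 = 5
  Design G: 2 + 0 + 2 + 4 + 1 = 9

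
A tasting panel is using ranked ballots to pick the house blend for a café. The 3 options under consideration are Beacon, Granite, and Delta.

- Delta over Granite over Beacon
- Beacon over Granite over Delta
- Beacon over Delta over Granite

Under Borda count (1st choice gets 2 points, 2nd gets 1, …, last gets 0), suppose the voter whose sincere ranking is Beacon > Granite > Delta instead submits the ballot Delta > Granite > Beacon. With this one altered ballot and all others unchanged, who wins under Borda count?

Delta

Borda totals with the altered ballot: Beacon 2, Granite 2, Delta 5.
The switch changes the winner from Beacon to Delta.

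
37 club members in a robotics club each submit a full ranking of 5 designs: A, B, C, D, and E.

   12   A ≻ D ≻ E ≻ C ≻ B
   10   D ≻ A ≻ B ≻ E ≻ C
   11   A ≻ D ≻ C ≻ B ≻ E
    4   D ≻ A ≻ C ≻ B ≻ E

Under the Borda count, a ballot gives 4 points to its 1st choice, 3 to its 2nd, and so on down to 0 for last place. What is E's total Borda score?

34

Borda scores:
  A: 12·4 + 10·3 + 11·4 + 4·3 = 134
  B: 12·0 + 10·2 + 11·1 + 4·1 = 35
  C: 12·1 + 10·0 + 11·2 + 4·2 = 42
  D: 12·3 + 10·4 + 11·3 + 4·4 = 125
  E: 12·2 + 10·1 + 11·0 + 4·0 = 34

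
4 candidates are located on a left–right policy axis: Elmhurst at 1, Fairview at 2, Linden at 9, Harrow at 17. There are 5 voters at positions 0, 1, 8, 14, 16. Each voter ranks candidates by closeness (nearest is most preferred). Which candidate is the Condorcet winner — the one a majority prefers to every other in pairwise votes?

Linden

With single-peaked preferences on a line, the Condorcet winner is the candidate closest to the median voter.
The median voter (position 8) is closest to Linden at 9.
Check: Linden vs Harrow — voters closer to Linden: 3 of 5.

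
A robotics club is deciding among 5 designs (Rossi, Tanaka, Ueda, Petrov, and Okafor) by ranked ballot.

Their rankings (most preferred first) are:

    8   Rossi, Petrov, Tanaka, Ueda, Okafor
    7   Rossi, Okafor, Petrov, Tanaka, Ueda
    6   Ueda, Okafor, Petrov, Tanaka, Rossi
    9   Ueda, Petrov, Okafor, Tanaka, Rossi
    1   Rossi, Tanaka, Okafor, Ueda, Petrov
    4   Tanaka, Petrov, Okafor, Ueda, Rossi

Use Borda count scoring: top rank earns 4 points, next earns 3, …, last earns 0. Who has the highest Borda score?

Borda scores:
  Rossi: 8·4 + 7·4 + 6·0 + 9·0 + 4 + 4·0 = 64
  Tanaka: 8·2 + 7·1 + 6·1 + 9·1 + 3 + 4·4 = 57
  Ueda: 8·1 + 7·0 + 6·4 + 9·4 + 1 + 4·1 = 73
  Petrov: 8·3 + 7·2 + 6·2 + 9·3 + 0 + 4·3 = 89
  Okafor: 8·0 + 7·3 + 6·3 + 9·2 + 2 + 4·2 = 67
Petrov has the highest total.

Petrov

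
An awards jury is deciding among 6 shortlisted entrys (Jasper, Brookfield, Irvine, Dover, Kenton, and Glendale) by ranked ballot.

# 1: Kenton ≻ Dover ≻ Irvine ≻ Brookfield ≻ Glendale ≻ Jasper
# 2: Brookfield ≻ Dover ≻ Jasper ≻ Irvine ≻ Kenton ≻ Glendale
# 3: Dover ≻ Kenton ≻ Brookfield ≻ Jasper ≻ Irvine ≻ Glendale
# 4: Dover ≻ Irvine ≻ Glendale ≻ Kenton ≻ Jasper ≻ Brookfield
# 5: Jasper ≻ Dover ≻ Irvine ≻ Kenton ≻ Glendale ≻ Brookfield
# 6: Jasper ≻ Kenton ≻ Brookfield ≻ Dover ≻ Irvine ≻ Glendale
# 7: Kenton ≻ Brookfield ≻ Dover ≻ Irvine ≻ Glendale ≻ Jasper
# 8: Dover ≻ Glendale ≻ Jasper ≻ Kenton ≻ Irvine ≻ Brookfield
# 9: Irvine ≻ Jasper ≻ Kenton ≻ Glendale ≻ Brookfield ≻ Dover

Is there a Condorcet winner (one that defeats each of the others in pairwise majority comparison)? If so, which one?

Dover

Head-to-head results (9 voters total):
Jasper vs Brookfield: Jasper wins 5–4.
Jasper vs Irvine: Jasper wins 5–4.
Jasper vs Dover: Dover wins 6–3.
Jasper vs Kenton: Jasper wins 5–4.
Jasper vs Glendale: Jasper wins 5–4.
Brookfield vs Irvine: Irvine wins 5–4.
Brookfield vs Dover: Dover wins 5–4.
Brookfield vs Kenton: Kenton wins 8–1.
Brookfield vs Glendale: Brookfield wins 5–4.
Irvine vs Dover: Dover wins 8–1.
Irvine vs Kenton: Kenton wins 5–4.
Irvine vs Glendale: Irvine wins 8–1.
Dover vs Kenton: Dover wins 5–4.
Dover vs Glendale: Dover wins 8–1.
Kenton vs Glendale: Kenton wins 7–2.
Dover beats each rival — Jasper (6–3), Brookfield (5–4), Irvine (8–1), Kenton (5–4), Glendale (8–1) — so Dover is the Condorcet winner.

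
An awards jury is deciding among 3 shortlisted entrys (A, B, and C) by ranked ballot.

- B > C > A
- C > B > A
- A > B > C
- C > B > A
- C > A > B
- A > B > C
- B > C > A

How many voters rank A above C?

Ballots ranking A above C: 2.
Ballots ranking C above A: 5.
So 2 of 7 voters prefer A to C.

2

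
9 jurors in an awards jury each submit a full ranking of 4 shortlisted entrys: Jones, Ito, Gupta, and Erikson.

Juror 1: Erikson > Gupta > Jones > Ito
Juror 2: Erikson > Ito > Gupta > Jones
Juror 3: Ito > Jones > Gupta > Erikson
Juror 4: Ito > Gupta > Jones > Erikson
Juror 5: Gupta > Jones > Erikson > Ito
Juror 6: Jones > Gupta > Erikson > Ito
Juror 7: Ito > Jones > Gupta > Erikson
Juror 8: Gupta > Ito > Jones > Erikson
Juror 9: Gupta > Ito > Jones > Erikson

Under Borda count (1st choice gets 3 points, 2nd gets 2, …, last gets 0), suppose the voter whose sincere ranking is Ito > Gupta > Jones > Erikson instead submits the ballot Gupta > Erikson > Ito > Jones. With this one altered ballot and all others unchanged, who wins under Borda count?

Gupta

Borda totals with the altered ballot: Jones 12, Ito 13, Gupta 19, Erikson 10.
The winner is unchanged: still Gupta.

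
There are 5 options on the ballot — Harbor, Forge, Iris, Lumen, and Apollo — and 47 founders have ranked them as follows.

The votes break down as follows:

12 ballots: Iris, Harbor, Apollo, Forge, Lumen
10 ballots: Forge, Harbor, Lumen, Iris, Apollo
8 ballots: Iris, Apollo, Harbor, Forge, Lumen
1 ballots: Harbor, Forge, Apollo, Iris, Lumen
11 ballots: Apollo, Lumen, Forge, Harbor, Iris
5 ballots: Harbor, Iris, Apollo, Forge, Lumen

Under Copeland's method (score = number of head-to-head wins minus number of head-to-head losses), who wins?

Harbor

Pairwise results:
  Harbor vs Forge: Harbor wins 26–21.
  Harbor vs Iris: Harbor wins 27–20.
  Harbor vs Lumen: Harbor wins 36–11.
  Harbor vs Apollo: Harbor wins 28–19.
  Forge vs Iris: Iris wins 25–22.
  Forge vs Lumen: Forge wins 36–11.
  Forge vs Apollo: Apollo wins 36–11.
  Iris vs Lumen: Iris wins 26–21.
  Iris vs Apollo: Iris wins 35–12.
  Lumen vs Apollo: Apollo wins 37–10.
Copeland scores (wins − losses):
  Harbor: 4 − 0 = 4
  Forge: 1 − 3 = -2
  Iris: 3 − 1 = 2
  Lumen: 0 − 4 = -4
  Apollo: 2 − 2 = 0
Harbor has the best Copeland score.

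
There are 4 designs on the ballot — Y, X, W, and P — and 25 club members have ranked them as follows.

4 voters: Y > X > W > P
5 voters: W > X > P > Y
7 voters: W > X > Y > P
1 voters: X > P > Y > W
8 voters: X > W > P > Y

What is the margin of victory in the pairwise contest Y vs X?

Ballots ranking Y above X: 4.
Ballots ranking X above Y: 5+7+1+8 = 21.
X wins 21–4, a margin of 17.

17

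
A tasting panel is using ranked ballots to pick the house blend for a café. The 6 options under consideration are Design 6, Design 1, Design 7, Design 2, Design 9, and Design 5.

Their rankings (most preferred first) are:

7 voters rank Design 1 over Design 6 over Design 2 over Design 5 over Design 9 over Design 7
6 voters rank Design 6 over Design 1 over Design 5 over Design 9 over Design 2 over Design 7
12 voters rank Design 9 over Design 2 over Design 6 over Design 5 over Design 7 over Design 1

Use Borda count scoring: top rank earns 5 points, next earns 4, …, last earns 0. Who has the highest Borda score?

Design 6

Borda scores:
  Design 6: 7·4 + 6·5 + 12·3 = 94
  Design 1: 7·5 + 6·4 + 12·0 = 59
  Design 7: 7·0 + 6·0 + 12·1 = 12
  Design 2: 7·3 + 6·1 + 12·4 = 75
  Design 9: 7·1 + 6·2 + 12·5 = 79
  Design 5: 7·2 + 6·3 + 12·2 = 56
Design 6 has the highest total.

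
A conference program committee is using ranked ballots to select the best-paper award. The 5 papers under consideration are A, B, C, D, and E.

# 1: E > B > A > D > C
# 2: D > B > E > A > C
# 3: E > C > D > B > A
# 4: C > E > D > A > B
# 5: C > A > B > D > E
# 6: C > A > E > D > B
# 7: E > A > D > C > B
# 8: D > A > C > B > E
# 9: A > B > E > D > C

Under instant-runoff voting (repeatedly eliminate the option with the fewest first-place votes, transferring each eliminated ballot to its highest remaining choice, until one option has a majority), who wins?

Round 1: C 3, E 3, D 2, A 1, B 0. B has the fewest and is eliminated.
Round 2: C 3, E 3, D 2, A 1. A has the fewest and is eliminated.
Round 3: E 4, C 3, D 2. D has the fewest and is eliminated.
Round 4: E 5, C 4. E has a majority.

E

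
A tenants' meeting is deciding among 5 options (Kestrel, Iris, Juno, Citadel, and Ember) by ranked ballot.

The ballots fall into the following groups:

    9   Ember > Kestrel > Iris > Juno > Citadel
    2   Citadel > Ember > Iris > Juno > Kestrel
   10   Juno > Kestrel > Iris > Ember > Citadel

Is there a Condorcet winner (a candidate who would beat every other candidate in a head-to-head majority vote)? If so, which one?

Head-to-head results (21 voters total):
Kestrel vs Iris: Kestrel wins 19–2.
Kestrel vs Juno: Juno wins 12–9.
Kestrel vs Citadel: Kestrel wins 19–2.
Kestrel vs Ember: Ember wins 11–10.
Iris vs Juno: Iris wins 11–10.
Iris vs Citadel: Iris wins 19–2.
Iris vs Ember: Ember wins 11–10.
Juno vs Citadel: Juno wins 19–2.
Juno vs Ember: Ember wins 11–10.
Citadel vs Ember: Ember wins 19–2.
Ember beats each rival — Kestrel (11–10), Iris (11–10), Juno (11–10), Citadel (19–2) — so Ember is the Condorcet winner.

Ember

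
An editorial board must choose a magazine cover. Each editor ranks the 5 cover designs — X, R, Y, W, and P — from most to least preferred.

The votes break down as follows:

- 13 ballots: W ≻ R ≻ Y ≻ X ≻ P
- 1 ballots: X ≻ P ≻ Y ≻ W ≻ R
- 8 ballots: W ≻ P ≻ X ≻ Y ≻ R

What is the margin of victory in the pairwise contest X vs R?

Ballots ranking X above R: 1+8 = 9.
Ballots ranking R above X: 13.
R wins 13–9, a margin of 4.

4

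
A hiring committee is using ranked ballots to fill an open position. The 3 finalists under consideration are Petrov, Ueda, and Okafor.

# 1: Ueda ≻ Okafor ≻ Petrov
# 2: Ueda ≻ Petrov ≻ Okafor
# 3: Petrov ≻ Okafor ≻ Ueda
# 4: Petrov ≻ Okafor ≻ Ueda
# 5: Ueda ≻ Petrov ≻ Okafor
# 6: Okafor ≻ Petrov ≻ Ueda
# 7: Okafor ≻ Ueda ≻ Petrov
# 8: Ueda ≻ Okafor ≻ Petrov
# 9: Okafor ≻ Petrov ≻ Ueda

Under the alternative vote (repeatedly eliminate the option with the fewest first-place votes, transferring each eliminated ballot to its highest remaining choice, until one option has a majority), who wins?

Round 1: Ueda 4, Okafor 3, Petrov 2. Petrov has the fewest and is eliminated.
Round 2: Okafor 5, Ueda 4. Okafor has a majority.

Okafor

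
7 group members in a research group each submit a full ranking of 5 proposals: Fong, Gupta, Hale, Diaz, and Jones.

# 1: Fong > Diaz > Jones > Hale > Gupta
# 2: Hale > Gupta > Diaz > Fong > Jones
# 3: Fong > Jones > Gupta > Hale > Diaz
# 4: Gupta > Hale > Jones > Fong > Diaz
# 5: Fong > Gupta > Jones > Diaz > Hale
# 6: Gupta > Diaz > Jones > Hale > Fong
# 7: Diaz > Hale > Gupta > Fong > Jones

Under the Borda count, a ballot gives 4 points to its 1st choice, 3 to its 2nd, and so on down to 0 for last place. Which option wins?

Borda scores:
  Fong: 4 + 1 + 4 + 1 + 4 + 0 + 1 = 15
  Gupta: 0 + 3 + 2 + 4 + 3 + 4 + 2 = 18
  Hale: 1 + 4 + 1 + 3 + 0 + 1 + 3 = 13
  Diaz: 3 + 2 + 0 + 0 + 1 + 3 + 4 = 13
  Jones: 2 + 0 + 3 + 2 + 2 + 2 + 0 = 11
Gupta has the highest total.

Gupta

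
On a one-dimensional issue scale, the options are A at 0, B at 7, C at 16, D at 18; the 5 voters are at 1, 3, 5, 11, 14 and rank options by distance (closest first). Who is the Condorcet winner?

With single-peaked preferences on a line, the Condorcet winner is the candidate closest to the median voter.
The median voter (position 5) is closest to B at 7.
Check: B vs C — voters closer to B: 4 of 5.

B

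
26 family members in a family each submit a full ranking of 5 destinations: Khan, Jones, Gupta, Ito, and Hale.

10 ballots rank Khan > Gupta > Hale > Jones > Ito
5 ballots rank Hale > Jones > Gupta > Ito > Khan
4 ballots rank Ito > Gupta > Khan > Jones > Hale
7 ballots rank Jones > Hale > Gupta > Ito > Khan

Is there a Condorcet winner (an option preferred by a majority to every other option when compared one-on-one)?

Yes

Head-to-head results (26 voters total):
Khan vs Jones: Khan wins 14–12.
Khan vs Gupta: Gupta wins 16–10.
Khan vs Ito: Ito wins 16–10.
Khan vs Hale: Khan wins 14–12.
Jones vs Gupta: Gupta wins 14–12.
Jones vs Ito: Jones wins 22–4.
Jones vs Hale: Hale wins 15–11.
Gupta vs Ito: Gupta wins 22–4.
Gupta vs Hale: Gupta wins 14–12.
Ito vs Hale: Hale wins 22–4.
Gupta beats each rival — Khan (16–10), Jones (14–12), Ito (22–4), Hale (14–12) — so Gupta is the Condorcet winner.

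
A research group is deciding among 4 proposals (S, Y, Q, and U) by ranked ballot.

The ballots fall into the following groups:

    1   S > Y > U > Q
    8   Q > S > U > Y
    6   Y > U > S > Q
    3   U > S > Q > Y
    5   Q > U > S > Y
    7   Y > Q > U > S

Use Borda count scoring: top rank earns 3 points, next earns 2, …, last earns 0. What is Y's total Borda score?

41

Borda scores:
  S: 3 + 8·2 + 6·1 + 3·2 + 5·1 + 7·0 = 36
  Y: 2 + 8·0 + 6·3 + 3·0 + 5·0 + 7·3 = 41
  Q: 0 + 8·3 + 6·0 + 3·1 + 5·3 + 7·2 = 56
  U: 1 + 8·1 + 6·2 + 3·3 + 5·2 + 7·1 = 47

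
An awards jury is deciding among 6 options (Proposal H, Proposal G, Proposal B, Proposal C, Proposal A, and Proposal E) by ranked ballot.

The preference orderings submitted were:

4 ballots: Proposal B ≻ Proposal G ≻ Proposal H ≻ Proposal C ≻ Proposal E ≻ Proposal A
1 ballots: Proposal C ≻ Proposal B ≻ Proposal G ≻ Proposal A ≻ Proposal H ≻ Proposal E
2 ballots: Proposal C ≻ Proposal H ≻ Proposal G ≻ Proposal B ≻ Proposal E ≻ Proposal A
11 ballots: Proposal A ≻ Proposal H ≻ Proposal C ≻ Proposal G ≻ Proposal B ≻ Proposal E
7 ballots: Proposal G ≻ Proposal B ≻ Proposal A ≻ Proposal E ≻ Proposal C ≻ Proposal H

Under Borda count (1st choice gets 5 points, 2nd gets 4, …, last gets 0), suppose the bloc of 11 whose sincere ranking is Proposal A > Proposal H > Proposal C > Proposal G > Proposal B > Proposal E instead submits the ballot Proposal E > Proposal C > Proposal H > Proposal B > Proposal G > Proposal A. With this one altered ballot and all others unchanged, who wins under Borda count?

Borda totals with the altered ballot: Proposal H 54, Proposal G 71, Proposal B 78, Proposal C 74, Proposal A 23, Proposal E 75.
The switch changes the winner from Proposal G to Proposal B.

Proposal B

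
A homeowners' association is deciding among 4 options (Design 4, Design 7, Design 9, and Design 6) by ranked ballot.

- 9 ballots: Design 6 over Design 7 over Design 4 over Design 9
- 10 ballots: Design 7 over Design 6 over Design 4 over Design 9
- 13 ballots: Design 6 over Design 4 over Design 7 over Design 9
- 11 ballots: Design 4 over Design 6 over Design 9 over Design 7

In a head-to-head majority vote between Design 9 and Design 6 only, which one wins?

Design 6

Ballots ranking Design 9 above Design 6: 0.
Ballots ranking Design 6 above Design 9: 9+10+13+11 = 43.
Design 6 wins the head-to-head, 43–0.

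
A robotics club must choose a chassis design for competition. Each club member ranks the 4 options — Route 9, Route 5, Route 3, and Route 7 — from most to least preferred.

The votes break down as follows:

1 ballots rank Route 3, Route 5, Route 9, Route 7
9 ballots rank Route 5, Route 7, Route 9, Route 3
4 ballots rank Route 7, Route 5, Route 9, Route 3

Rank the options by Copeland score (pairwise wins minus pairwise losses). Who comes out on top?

Route 5

Pairwise results:
  Route 9 vs Route 5: Route 5 wins 14–0.
  Route 9 vs Route 3: Route 9 wins 13–1.
  Route 9 vs Route 7: Route 7 wins 13–1.
  Route 5 vs Route 3: Route 5 wins 13–1.
  Route 5 vs Route 7: Route 5 wins 10–4.
  Route 3 vs Route 7: Route 7 wins 13–1.
Copeland scores (wins − losses):
  Route 9: 1 − 2 = -1
  Route 5: 3 − 0 = 3
  Route 3: 0 − 3 = -3
  Route 7: 2 − 1 = 1
Route 5 has the best Copeland score.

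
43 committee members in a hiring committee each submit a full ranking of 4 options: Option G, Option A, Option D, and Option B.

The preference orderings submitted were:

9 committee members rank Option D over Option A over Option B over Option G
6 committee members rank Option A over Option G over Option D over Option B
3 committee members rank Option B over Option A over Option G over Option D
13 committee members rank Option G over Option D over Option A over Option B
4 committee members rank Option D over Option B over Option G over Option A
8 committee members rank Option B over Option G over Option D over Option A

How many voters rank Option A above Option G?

Ballots ranking Option A above Option G: 9+6+3 = 18.
Ballots ranking Option G above Option A: 13+4+8 = 25.
So 18 of 43 voters prefer Option A to Option G.

18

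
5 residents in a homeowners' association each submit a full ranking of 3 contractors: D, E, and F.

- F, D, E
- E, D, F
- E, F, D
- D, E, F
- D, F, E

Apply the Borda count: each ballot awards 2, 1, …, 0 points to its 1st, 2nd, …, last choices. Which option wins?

Borda scores:
  D: 1 + 1 + 0 + 2 + 2 = 6
  E: 0 + 2 + 2 + 1 + 0 = 5
  F: 2 + 0 + 1 + 0 + 1 = 4
D has the highest total.

D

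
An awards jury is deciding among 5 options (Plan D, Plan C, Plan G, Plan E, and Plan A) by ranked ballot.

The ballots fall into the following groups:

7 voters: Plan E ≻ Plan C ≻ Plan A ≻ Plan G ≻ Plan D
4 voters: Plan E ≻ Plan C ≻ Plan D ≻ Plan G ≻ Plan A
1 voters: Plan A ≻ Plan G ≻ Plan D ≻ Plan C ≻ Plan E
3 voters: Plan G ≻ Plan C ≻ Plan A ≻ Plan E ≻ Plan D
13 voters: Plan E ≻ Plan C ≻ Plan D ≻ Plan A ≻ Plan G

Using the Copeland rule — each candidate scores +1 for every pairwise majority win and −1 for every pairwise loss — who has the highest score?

Plan E

Pairwise results:
  Plan D vs Plan C: Plan C wins 27–1.
  Plan D vs Plan G: Plan D wins 17–11.
  Plan D vs Plan E: Plan E wins 27–1.
  Plan D vs Plan A: Plan D wins 17–11.
  Plan C vs Plan G: Plan C wins 24–4.
  Plan C vs Plan E: Plan E wins 24–4.
  Plan C vs Plan A: Plan C wins 27–1.
  Plan G vs Plan E: Plan E wins 24–4.
  Plan G vs Plan A: Plan A wins 21–7.
  Plan E vs Plan A: Plan E wins 24–4.
Copeland scores (wins − losses):
  Plan D: 2 − 2 = 0
  Plan C: 3 − 1 = 2
  Plan G: 0 − 4 = -4
  Plan E: 4 − 0 = 4
  Plan A: 1 − 3 = -2
Plan E has the best Copeland score.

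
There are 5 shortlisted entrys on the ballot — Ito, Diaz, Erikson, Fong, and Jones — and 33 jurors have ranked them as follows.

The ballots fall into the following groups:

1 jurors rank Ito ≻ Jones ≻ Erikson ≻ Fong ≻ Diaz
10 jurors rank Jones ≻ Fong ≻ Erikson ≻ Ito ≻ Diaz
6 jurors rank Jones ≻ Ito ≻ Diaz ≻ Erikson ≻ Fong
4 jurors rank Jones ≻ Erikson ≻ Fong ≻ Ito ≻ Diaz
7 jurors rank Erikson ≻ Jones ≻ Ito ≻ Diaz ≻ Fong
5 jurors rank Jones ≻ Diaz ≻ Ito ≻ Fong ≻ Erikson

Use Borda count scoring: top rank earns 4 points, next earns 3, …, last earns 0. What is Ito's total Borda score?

Borda scores:
  Ito: 4 + 10·1 + 6·3 + 4·1 + 7·2 + 5·2 = 60
  Diaz: 0 + 10·0 + 6·2 + 4·0 + 7·1 + 5·3 = 34
  Erikson: 2 + 10·2 + 6·1 + 4·3 + 7·4 + 5·0 = 68
  Fong: 1 + 10·3 + 6·0 + 4·2 + 7·0 + 5·1 = 44
  Jones: 3 + 10·4 + 6·4 + 4·4 + 7·3 + 5·4 = 124

60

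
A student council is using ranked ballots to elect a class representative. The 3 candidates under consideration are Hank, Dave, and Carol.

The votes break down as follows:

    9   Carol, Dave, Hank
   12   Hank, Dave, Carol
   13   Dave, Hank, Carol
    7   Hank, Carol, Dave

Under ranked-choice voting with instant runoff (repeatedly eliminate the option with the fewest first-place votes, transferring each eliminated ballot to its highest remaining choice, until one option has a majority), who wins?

Round 1: Hank 19, Dave 13, Carol 9. Carol has the fewest and is eliminated.
Round 2: Dave 22, Hank 19. Dave has a majority.

Dave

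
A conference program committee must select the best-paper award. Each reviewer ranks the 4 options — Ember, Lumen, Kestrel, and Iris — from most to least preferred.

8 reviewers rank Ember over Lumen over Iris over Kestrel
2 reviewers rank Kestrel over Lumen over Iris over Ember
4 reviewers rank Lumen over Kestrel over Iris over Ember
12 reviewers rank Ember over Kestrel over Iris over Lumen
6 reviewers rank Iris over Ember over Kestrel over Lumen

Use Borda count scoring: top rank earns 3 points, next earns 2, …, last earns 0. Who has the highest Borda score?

Ember

Borda scores:
  Ember: 8·3 + 2·0 + 4·0 + 12·3 + 6·2 = 72
  Lumen: 8·2 + 2·2 + 4·3 + 12·0 + 6·0 = 32
  Kestrel: 8·0 + 2·3 + 4·2 + 12·2 + 6·1 = 44
  Iris: 8·1 + 2·1 + 4·1 + 12·1 + 6·3 = 44
Ember has the highest total.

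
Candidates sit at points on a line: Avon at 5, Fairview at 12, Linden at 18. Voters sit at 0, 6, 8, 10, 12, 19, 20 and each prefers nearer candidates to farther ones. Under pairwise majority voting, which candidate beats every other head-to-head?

Fairview

With single-peaked preferences on a line, the Condorcet winner is the candidate closest to the median voter.
The median voter (position 10) is closest to Fairview at 12.
Check: Fairview vs Linden — voters closer to Fairview: 5 of 7.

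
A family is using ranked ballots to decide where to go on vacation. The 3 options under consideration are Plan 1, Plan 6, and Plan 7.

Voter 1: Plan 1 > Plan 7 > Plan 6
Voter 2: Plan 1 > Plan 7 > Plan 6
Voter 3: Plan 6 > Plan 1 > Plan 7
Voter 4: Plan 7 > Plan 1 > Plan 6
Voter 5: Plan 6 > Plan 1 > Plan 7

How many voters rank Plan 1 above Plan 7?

Ballots ranking Plan 1 above Plan 7: 4.
Ballots ranking Plan 7 above Plan 1: 1.
So 4 of 5 voters prefer Plan 1 to Plan 7.

4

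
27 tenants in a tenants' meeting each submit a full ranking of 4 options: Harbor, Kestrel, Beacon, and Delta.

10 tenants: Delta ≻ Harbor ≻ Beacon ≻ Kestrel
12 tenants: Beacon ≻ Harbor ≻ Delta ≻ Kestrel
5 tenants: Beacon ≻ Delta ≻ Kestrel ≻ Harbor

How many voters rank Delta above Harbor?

15

Ballots ranking Delta above Harbor: 10+5 = 15.
Ballots ranking Harbor above Delta: 12.
So 15 of 27 voters prefer Delta to Harbor.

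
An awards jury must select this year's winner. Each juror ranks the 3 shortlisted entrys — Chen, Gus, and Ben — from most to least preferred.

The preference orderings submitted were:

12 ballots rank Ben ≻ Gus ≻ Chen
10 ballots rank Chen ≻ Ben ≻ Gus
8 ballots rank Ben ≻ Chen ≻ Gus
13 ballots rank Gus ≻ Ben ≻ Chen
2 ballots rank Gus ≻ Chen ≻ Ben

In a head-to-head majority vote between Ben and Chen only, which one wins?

Ben

Ballots ranking Ben above Chen: 12+8+13 = 33.
Ballots ranking Chen above Ben: 10+2 = 12.
Ben wins the head-to-head, 33–12.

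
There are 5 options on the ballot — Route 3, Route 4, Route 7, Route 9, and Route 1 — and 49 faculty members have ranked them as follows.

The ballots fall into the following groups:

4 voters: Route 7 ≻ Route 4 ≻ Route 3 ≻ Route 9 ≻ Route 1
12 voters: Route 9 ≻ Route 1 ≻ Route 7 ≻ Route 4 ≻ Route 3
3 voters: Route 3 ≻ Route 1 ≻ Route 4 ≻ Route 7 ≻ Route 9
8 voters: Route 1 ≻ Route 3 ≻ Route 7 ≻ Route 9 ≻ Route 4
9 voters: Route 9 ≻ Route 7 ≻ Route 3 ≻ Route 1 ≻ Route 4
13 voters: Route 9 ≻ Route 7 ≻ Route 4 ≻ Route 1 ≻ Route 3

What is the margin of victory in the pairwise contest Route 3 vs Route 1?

17

Ballots ranking Route 3 above Route 1: 4+3+9 = 16.
Ballots ranking Route 1 above Route 3: 12+8+13 = 33.
Route 1 wins 33–16, a margin of 17.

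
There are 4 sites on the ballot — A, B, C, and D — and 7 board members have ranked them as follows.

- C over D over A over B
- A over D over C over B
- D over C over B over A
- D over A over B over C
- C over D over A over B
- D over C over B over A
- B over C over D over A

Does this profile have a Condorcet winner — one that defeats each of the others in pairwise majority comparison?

Head-to-head results (7 voters total):
A vs B: A wins 4–3.
A vs C: C wins 5–2.
A vs D: D wins 6–1.
B vs C: C wins 5–2.
B vs D: D wins 6–1.
C vs D: D wins 4–3.
D beats each rival — A (6–1), B (6–1), C (4–3) — so D is the Condorcet winner.

Yes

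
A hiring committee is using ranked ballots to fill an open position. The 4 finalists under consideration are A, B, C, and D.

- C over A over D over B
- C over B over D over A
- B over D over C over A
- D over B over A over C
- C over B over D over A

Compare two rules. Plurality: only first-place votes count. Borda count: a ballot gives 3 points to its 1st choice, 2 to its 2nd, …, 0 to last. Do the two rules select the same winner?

Yes

Plurality first-place counts: A 0, B 1, C 3, D 1 → C.
Borda totals: A 3, B 9, C 10, D 8 → C.
The two rules agree on C.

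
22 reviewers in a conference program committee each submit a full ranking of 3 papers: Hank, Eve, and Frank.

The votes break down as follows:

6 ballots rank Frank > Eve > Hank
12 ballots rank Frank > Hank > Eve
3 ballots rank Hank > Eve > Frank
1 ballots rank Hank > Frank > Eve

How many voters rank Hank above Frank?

Ballots ranking Hank above Frank: 3+1 = 4.
Ballots ranking Frank above Hank: 6+12 = 18.
So 4 of 22 voters prefer Hank to Frank.

4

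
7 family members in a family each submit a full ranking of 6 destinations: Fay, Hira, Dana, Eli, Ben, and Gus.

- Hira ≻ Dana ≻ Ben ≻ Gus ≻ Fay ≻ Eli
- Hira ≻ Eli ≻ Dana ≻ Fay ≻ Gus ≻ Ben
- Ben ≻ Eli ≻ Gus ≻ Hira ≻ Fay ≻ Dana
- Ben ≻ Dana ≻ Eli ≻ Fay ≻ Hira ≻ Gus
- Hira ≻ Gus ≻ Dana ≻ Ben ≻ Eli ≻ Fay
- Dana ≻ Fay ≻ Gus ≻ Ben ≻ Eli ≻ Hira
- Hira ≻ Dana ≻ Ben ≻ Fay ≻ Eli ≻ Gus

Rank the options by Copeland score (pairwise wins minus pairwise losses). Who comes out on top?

Hira

Pairwise results:
  Fay vs Hira: Hira wins 5–2.
  Fay vs Dana: Dana wins 6–1.
  Fay vs Eli: Eli wins 4–3.
  Fay vs Ben: Ben wins 5–2.
  Fay vs Gus: Fay wins 4–3.
  Hira vs Dana: Hira wins 5–2.
  Hira vs Eli: Hira wins 4–3.
  Hira vs Ben: Hira wins 4–3.
  Hira vs Gus: Hira wins 5–2.
  Dana vs Eli: Dana wins 5–2.
  Dana vs Ben: Dana wins 5–2.
  Dana vs Gus: Dana wins 5–2.
  Eli vs Ben: Ben wins 6–1.
  Eli vs Gus: Eli wins 4–3.
  Ben vs Gus: Ben wins 4–3.
Copeland scores (wins − losses):
  Fay: 1 − 4 = -3
  Hira: 5 − 0 = 5
  Dana: 4 − 1 = 3
  Eli: 2 − 3 = -1
  Ben: 3 − 2 = 1
  Gus: 0 − 5 = -5
Hira has the best Copeland score.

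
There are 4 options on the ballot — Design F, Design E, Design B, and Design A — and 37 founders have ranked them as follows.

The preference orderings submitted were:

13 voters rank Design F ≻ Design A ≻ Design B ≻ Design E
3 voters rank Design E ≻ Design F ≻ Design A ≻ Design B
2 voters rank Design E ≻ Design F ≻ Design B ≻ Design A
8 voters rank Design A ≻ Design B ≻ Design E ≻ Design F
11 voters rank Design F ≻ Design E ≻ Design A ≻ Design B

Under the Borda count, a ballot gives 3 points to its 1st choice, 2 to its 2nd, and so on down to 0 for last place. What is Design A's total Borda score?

64

Borda scores:
  Design F: 13·3 + 3·2 + 2·2 + 8·0 + 11·3 = 82
  Design E: 13·0 + 3·3 + 2·3 + 8·1 + 11·2 = 45
  Design B: 13·1 + 3·0 + 2·1 + 8·2 + 11·0 = 31
  Design A: 13·2 + 3·1 + 2·0 + 8·3 + 11·1 = 64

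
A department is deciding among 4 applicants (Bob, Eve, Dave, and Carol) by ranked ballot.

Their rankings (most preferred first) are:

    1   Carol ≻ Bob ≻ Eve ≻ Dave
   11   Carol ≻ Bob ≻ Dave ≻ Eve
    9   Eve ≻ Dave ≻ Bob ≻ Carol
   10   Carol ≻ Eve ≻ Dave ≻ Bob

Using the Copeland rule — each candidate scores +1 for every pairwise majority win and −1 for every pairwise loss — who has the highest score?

Pairwise results:
  Bob vs Eve: Eve wins 19–12.
  Bob vs Dave: Dave wins 19–12.
  Bob vs Carol: Carol wins 22–9.
  Eve vs Dave: Eve wins 20–11.
  Eve vs Carol: Carol wins 22–9.
  Dave vs Carol: Carol wins 22–9.
Copeland scores (wins − losses):
  Bob: 0 − 3 = -3
  Eve: 2 − 1 = 1
  Dave: 1 − 2 = -1
  Carol: 3 − 0 = 3
Carol has the best Copeland score.

Carol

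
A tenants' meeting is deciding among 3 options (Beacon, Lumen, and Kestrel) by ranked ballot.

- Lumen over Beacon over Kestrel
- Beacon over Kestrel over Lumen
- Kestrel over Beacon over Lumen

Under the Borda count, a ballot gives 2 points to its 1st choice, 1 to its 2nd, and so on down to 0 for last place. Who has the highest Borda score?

Borda scores:
  Beacon: 1 + 2 + 1 = 4
  Lumen: 2 + 0 + 0 = 2
  Kestrel: 0 + 1 + 2 = 3
Beacon has the highest total.

Beacon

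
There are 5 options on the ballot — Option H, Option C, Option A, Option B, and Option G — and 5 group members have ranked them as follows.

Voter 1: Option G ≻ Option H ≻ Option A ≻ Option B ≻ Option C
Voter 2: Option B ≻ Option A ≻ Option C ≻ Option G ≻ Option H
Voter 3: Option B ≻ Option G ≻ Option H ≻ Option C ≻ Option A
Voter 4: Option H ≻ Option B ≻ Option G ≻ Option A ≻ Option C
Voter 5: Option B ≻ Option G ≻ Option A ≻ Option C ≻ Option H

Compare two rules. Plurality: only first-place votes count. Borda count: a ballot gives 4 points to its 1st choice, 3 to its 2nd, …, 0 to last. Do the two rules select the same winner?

Plurality first-place counts: Option H 1, Option C 0, Option A 0, Option B 3, Option G 1 → Option B.
Borda totals: Option H 9, Option C 4, Option A 8, Option B 16, Option G 13 → Option B.
The two rules agree on Option B.

Yes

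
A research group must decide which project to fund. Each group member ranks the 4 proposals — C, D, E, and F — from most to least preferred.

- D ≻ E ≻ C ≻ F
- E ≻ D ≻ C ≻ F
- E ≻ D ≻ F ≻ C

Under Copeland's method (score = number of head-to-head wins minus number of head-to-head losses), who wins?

E

Pairwise results:
  C vs D: D wins 3–0.
  C vs E: E wins 3–0.
  C vs F: C wins 2–1.
  D vs E: E wins 2–1.
  D vs F: D wins 3–0.
  E vs F: E wins 3–0.
Copeland scores (wins − losses):
  C: 1 − 2 = -1
  D: 2 − 1 = 1
  E: 3 − 0 = 3
  F: 0 − 3 = -3
E has the best Copeland score.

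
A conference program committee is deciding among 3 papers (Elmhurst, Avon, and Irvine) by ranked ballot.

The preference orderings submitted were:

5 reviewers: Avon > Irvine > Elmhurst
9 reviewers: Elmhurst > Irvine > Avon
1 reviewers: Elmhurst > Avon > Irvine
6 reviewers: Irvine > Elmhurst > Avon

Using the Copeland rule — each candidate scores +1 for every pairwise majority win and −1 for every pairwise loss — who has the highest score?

Irvine

Pairwise results:
  Elmhurst vs Avon: Elmhurst wins 16–5.
  Elmhurst vs Irvine: Irvine wins 11–10.
  Avon vs Irvine: Irvine wins 15–6.
Copeland scores (wins − losses):
  Elmhurst: 1 − 1 = 0
  Avon: 0 − 2 = -2
  Irvine: 2 − 0 = 2
Irvine has the best Copeland score.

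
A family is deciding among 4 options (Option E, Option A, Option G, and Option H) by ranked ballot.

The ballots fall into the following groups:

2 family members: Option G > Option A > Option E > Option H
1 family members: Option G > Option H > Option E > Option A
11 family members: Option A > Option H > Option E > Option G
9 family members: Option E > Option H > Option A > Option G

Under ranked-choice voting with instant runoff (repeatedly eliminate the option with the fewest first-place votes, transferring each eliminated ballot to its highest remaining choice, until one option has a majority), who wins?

Option A

Round 1: Option A 11, Option E 9, Option G 3, Option H 0. Option H has the fewest and is eliminated.
Round 2: Option A 11, Option E 9, Option G 3. Option G has the fewest and is eliminated.
Round 3: Option A 13, Option E 10. Option A has a majority.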